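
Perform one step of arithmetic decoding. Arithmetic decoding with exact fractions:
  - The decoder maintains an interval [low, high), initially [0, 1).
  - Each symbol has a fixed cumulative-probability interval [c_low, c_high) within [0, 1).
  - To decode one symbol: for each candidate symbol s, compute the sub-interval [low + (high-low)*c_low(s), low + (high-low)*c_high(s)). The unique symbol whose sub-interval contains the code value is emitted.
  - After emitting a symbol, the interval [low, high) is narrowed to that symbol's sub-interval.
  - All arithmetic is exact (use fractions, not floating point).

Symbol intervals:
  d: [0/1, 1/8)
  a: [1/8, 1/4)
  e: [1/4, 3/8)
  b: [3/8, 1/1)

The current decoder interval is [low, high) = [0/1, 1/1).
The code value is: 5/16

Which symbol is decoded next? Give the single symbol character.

Answer: e

Derivation:
Interval width = high − low = 1/1 − 0/1 = 1/1
Scaled code = (code − low) / width = (5/16 − 0/1) / 1/1 = 5/16
  d: [0/1, 1/8) 
  a: [1/8, 1/4) 
  e: [1/4, 3/8) ← scaled code falls here ✓
  b: [3/8, 1/1) 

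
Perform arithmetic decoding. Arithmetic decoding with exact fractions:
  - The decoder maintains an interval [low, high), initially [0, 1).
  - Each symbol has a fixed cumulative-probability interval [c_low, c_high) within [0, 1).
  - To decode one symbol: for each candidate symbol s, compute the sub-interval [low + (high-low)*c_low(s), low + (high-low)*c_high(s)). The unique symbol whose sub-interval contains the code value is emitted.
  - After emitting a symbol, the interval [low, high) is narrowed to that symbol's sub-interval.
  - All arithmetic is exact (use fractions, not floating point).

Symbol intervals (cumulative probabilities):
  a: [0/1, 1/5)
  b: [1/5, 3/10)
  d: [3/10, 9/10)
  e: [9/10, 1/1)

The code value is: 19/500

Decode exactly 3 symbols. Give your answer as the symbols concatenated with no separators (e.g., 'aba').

Answer: aae

Derivation:
Step 1: interval [0/1, 1/1), width = 1/1 - 0/1 = 1/1
  'a': [0/1 + 1/1*0/1, 0/1 + 1/1*1/5) = [0/1, 1/5) <- contains code 19/500
  'b': [0/1 + 1/1*1/5, 0/1 + 1/1*3/10) = [1/5, 3/10)
  'd': [0/1 + 1/1*3/10, 0/1 + 1/1*9/10) = [3/10, 9/10)
  'e': [0/1 + 1/1*9/10, 0/1 + 1/1*1/1) = [9/10, 1/1)
  emit 'a', narrow to [0/1, 1/5)
Step 2: interval [0/1, 1/5), width = 1/5 - 0/1 = 1/5
  'a': [0/1 + 1/5*0/1, 0/1 + 1/5*1/5) = [0/1, 1/25) <- contains code 19/500
  'b': [0/1 + 1/5*1/5, 0/1 + 1/5*3/10) = [1/25, 3/50)
  'd': [0/1 + 1/5*3/10, 0/1 + 1/5*9/10) = [3/50, 9/50)
  'e': [0/1 + 1/5*9/10, 0/1 + 1/5*1/1) = [9/50, 1/5)
  emit 'a', narrow to [0/1, 1/25)
Step 3: interval [0/1, 1/25), width = 1/25 - 0/1 = 1/25
  'a': [0/1 + 1/25*0/1, 0/1 + 1/25*1/5) = [0/1, 1/125)
  'b': [0/1 + 1/25*1/5, 0/1 + 1/25*3/10) = [1/125, 3/250)
  'd': [0/1 + 1/25*3/10, 0/1 + 1/25*9/10) = [3/250, 9/250)
  'e': [0/1 + 1/25*9/10, 0/1 + 1/25*1/1) = [9/250, 1/25) <- contains code 19/500
  emit 'e', narrow to [9/250, 1/25)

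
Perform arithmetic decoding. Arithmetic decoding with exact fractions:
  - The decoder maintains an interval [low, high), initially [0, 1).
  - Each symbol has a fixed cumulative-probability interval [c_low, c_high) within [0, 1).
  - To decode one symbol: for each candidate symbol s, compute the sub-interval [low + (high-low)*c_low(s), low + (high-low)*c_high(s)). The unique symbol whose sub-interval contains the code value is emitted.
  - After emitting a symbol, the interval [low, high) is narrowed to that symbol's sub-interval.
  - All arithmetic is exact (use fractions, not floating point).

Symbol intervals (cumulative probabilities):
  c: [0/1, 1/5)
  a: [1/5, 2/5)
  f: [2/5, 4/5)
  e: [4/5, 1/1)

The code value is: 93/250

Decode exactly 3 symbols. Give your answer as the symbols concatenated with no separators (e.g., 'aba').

Answer: aea

Derivation:
Step 1: interval [0/1, 1/1), width = 1/1 - 0/1 = 1/1
  'c': [0/1 + 1/1*0/1, 0/1 + 1/1*1/5) = [0/1, 1/5)
  'a': [0/1 + 1/1*1/5, 0/1 + 1/1*2/5) = [1/5, 2/5) <- contains code 93/250
  'f': [0/1 + 1/1*2/5, 0/1 + 1/1*4/5) = [2/5, 4/5)
  'e': [0/1 + 1/1*4/5, 0/1 + 1/1*1/1) = [4/5, 1/1)
  emit 'a', narrow to [1/5, 2/5)
Step 2: interval [1/5, 2/5), width = 2/5 - 1/5 = 1/5
  'c': [1/5 + 1/5*0/1, 1/5 + 1/5*1/5) = [1/5, 6/25)
  'a': [1/5 + 1/5*1/5, 1/5 + 1/5*2/5) = [6/25, 7/25)
  'f': [1/5 + 1/5*2/5, 1/5 + 1/5*4/5) = [7/25, 9/25)
  'e': [1/5 + 1/5*4/5, 1/5 + 1/5*1/1) = [9/25, 2/5) <- contains code 93/250
  emit 'e', narrow to [9/25, 2/5)
Step 3: interval [9/25, 2/5), width = 2/5 - 9/25 = 1/25
  'c': [9/25 + 1/25*0/1, 9/25 + 1/25*1/5) = [9/25, 46/125)
  'a': [9/25 + 1/25*1/5, 9/25 + 1/25*2/5) = [46/125, 47/125) <- contains code 93/250
  'f': [9/25 + 1/25*2/5, 9/25 + 1/25*4/5) = [47/125, 49/125)
  'e': [9/25 + 1/25*4/5, 9/25 + 1/25*1/1) = [49/125, 2/5)
  emit 'a', narrow to [46/125, 47/125)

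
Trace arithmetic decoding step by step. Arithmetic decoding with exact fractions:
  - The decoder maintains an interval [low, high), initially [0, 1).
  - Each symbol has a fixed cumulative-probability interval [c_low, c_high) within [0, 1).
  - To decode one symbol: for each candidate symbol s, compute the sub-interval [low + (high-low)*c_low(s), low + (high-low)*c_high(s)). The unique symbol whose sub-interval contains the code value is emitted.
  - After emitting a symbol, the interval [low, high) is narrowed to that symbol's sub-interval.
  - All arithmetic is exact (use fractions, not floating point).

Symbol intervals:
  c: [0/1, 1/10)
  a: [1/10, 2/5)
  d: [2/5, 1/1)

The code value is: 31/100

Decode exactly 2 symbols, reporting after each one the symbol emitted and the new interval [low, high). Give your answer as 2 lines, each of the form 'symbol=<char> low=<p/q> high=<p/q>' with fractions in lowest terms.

Step 1: interval [0/1, 1/1), width = 1/1 - 0/1 = 1/1
  'c': [0/1 + 1/1*0/1, 0/1 + 1/1*1/10) = [0/1, 1/10)
  'a': [0/1 + 1/1*1/10, 0/1 + 1/1*2/5) = [1/10, 2/5) <- contains code 31/100
  'd': [0/1 + 1/1*2/5, 0/1 + 1/1*1/1) = [2/5, 1/1)
  emit 'a', narrow to [1/10, 2/5)
Step 2: interval [1/10, 2/5), width = 2/5 - 1/10 = 3/10
  'c': [1/10 + 3/10*0/1, 1/10 + 3/10*1/10) = [1/10, 13/100)
  'a': [1/10 + 3/10*1/10, 1/10 + 3/10*2/5) = [13/100, 11/50)
  'd': [1/10 + 3/10*2/5, 1/10 + 3/10*1/1) = [11/50, 2/5) <- contains code 31/100
  emit 'd', narrow to [11/50, 2/5)

Answer: symbol=a low=1/10 high=2/5
symbol=d low=11/50 high=2/5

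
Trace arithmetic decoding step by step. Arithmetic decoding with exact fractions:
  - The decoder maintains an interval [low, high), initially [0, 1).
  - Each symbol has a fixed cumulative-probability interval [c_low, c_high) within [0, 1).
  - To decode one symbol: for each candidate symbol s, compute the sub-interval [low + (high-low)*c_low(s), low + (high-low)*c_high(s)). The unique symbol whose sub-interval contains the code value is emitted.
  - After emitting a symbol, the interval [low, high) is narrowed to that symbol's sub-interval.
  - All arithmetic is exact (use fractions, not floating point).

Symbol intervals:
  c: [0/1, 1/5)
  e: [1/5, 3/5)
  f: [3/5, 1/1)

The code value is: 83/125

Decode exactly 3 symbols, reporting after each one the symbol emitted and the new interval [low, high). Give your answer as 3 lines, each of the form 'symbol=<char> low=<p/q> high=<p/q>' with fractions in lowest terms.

Step 1: interval [0/1, 1/1), width = 1/1 - 0/1 = 1/1
  'c': [0/1 + 1/1*0/1, 0/1 + 1/1*1/5) = [0/1, 1/5)
  'e': [0/1 + 1/1*1/5, 0/1 + 1/1*3/5) = [1/5, 3/5)
  'f': [0/1 + 1/1*3/5, 0/1 + 1/1*1/1) = [3/5, 1/1) <- contains code 83/125
  emit 'f', narrow to [3/5, 1/1)
Step 2: interval [3/5, 1/1), width = 1/1 - 3/5 = 2/5
  'c': [3/5 + 2/5*0/1, 3/5 + 2/5*1/5) = [3/5, 17/25) <- contains code 83/125
  'e': [3/5 + 2/5*1/5, 3/5 + 2/5*3/5) = [17/25, 21/25)
  'f': [3/5 + 2/5*3/5, 3/5 + 2/5*1/1) = [21/25, 1/1)
  emit 'c', narrow to [3/5, 17/25)
Step 3: interval [3/5, 17/25), width = 17/25 - 3/5 = 2/25
  'c': [3/5 + 2/25*0/1, 3/5 + 2/25*1/5) = [3/5, 77/125)
  'e': [3/5 + 2/25*1/5, 3/5 + 2/25*3/5) = [77/125, 81/125)
  'f': [3/5 + 2/25*3/5, 3/5 + 2/25*1/1) = [81/125, 17/25) <- contains code 83/125
  emit 'f', narrow to [81/125, 17/25)

Answer: symbol=f low=3/5 high=1/1
symbol=c low=3/5 high=17/25
symbol=f low=81/125 high=17/25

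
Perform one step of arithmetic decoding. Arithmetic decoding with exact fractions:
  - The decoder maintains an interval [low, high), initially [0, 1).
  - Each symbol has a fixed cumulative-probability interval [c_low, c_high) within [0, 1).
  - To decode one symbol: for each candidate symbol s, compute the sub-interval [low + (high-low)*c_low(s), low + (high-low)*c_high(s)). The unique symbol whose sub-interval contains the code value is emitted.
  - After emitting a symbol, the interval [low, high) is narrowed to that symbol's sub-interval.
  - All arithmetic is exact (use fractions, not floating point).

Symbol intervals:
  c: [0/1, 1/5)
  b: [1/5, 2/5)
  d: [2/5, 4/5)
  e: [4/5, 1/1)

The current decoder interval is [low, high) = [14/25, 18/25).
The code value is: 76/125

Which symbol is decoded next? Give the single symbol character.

Answer: b

Derivation:
Interval width = high − low = 18/25 − 14/25 = 4/25
Scaled code = (code − low) / width = (76/125 − 14/25) / 4/25 = 3/10
  c: [0/1, 1/5) 
  b: [1/5, 2/5) ← scaled code falls here ✓
  d: [2/5, 4/5) 
  e: [4/5, 1/1) 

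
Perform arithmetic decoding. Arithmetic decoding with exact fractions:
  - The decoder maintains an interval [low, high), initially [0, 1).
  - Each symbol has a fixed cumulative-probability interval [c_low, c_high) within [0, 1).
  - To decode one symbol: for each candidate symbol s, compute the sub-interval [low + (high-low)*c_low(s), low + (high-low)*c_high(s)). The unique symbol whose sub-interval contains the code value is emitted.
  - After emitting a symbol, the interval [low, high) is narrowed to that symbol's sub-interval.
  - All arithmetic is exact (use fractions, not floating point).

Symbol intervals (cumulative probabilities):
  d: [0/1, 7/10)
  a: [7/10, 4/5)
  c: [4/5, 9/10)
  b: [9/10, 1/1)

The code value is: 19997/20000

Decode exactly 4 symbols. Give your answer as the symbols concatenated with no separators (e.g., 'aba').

Answer: bbbc

Derivation:
Step 1: interval [0/1, 1/1), width = 1/1 - 0/1 = 1/1
  'd': [0/1 + 1/1*0/1, 0/1 + 1/1*7/10) = [0/1, 7/10)
  'a': [0/1 + 1/1*7/10, 0/1 + 1/1*4/5) = [7/10, 4/5)
  'c': [0/1 + 1/1*4/5, 0/1 + 1/1*9/10) = [4/5, 9/10)
  'b': [0/1 + 1/1*9/10, 0/1 + 1/1*1/1) = [9/10, 1/1) <- contains code 19997/20000
  emit 'b', narrow to [9/10, 1/1)
Step 2: interval [9/10, 1/1), width = 1/1 - 9/10 = 1/10
  'd': [9/10 + 1/10*0/1, 9/10 + 1/10*7/10) = [9/10, 97/100)
  'a': [9/10 + 1/10*7/10, 9/10 + 1/10*4/5) = [97/100, 49/50)
  'c': [9/10 + 1/10*4/5, 9/10 + 1/10*9/10) = [49/50, 99/100)
  'b': [9/10 + 1/10*9/10, 9/10 + 1/10*1/1) = [99/100, 1/1) <- contains code 19997/20000
  emit 'b', narrow to [99/100, 1/1)
Step 3: interval [99/100, 1/1), width = 1/1 - 99/100 = 1/100
  'd': [99/100 + 1/100*0/1, 99/100 + 1/100*7/10) = [99/100, 997/1000)
  'a': [99/100 + 1/100*7/10, 99/100 + 1/100*4/5) = [997/1000, 499/500)
  'c': [99/100 + 1/100*4/5, 99/100 + 1/100*9/10) = [499/500, 999/1000)
  'b': [99/100 + 1/100*9/10, 99/100 + 1/100*1/1) = [999/1000, 1/1) <- contains code 19997/20000
  emit 'b', narrow to [999/1000, 1/1)
Step 4: interval [999/1000, 1/1), width = 1/1 - 999/1000 = 1/1000
  'd': [999/1000 + 1/1000*0/1, 999/1000 + 1/1000*7/10) = [999/1000, 9997/10000)
  'a': [999/1000 + 1/1000*7/10, 999/1000 + 1/1000*4/5) = [9997/10000, 4999/5000)
  'c': [999/1000 + 1/1000*4/5, 999/1000 + 1/1000*9/10) = [4999/5000, 9999/10000) <- contains code 19997/20000
  'b': [999/1000 + 1/1000*9/10, 999/1000 + 1/1000*1/1) = [9999/10000, 1/1)
  emit 'c', narrow to [4999/5000, 9999/10000)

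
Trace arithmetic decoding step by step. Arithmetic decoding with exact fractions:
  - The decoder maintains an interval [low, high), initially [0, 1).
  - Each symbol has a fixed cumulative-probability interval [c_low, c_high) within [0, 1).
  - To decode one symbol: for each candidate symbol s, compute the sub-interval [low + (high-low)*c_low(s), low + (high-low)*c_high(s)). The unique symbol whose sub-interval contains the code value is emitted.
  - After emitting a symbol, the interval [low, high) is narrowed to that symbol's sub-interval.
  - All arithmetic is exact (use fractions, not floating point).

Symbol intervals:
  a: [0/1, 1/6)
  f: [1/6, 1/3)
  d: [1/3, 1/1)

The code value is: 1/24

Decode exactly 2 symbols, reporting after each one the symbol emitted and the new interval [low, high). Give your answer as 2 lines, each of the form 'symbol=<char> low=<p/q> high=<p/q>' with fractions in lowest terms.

Answer: symbol=a low=0/1 high=1/6
symbol=f low=1/36 high=1/18

Derivation:
Step 1: interval [0/1, 1/1), width = 1/1 - 0/1 = 1/1
  'a': [0/1 + 1/1*0/1, 0/1 + 1/1*1/6) = [0/1, 1/6) <- contains code 1/24
  'f': [0/1 + 1/1*1/6, 0/1 + 1/1*1/3) = [1/6, 1/3)
  'd': [0/1 + 1/1*1/3, 0/1 + 1/1*1/1) = [1/3, 1/1)
  emit 'a', narrow to [0/1, 1/6)
Step 2: interval [0/1, 1/6), width = 1/6 - 0/1 = 1/6
  'a': [0/1 + 1/6*0/1, 0/1 + 1/6*1/6) = [0/1, 1/36)
  'f': [0/1 + 1/6*1/6, 0/1 + 1/6*1/3) = [1/36, 1/18) <- contains code 1/24
  'd': [0/1 + 1/6*1/3, 0/1 + 1/6*1/1) = [1/18, 1/6)
  emit 'f', narrow to [1/36, 1/18)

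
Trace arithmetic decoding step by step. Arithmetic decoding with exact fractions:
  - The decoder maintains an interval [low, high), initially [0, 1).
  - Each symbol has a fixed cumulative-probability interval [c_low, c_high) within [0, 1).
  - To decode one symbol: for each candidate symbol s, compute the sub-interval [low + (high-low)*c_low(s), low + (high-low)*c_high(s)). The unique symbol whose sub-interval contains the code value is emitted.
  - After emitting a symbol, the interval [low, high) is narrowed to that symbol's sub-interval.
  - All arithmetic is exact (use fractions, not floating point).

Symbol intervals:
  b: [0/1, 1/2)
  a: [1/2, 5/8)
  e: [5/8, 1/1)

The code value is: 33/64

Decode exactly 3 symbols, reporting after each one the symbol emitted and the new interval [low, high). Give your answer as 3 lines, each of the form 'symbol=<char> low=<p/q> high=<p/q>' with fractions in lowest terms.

Answer: symbol=a low=1/2 high=5/8
symbol=b low=1/2 high=9/16
symbol=b low=1/2 high=17/32

Derivation:
Step 1: interval [0/1, 1/1), width = 1/1 - 0/1 = 1/1
  'b': [0/1 + 1/1*0/1, 0/1 + 1/1*1/2) = [0/1, 1/2)
  'a': [0/1 + 1/1*1/2, 0/1 + 1/1*5/8) = [1/2, 5/8) <- contains code 33/64
  'e': [0/1 + 1/1*5/8, 0/1 + 1/1*1/1) = [5/8, 1/1)
  emit 'a', narrow to [1/2, 5/8)
Step 2: interval [1/2, 5/8), width = 5/8 - 1/2 = 1/8
  'b': [1/2 + 1/8*0/1, 1/2 + 1/8*1/2) = [1/2, 9/16) <- contains code 33/64
  'a': [1/2 + 1/8*1/2, 1/2 + 1/8*5/8) = [9/16, 37/64)
  'e': [1/2 + 1/8*5/8, 1/2 + 1/8*1/1) = [37/64, 5/8)
  emit 'b', narrow to [1/2, 9/16)
Step 3: interval [1/2, 9/16), width = 9/16 - 1/2 = 1/16
  'b': [1/2 + 1/16*0/1, 1/2 + 1/16*1/2) = [1/2, 17/32) <- contains code 33/64
  'a': [1/2 + 1/16*1/2, 1/2 + 1/16*5/8) = [17/32, 69/128)
  'e': [1/2 + 1/16*5/8, 1/2 + 1/16*1/1) = [69/128, 9/16)
  emit 'b', narrow to [1/2, 17/32)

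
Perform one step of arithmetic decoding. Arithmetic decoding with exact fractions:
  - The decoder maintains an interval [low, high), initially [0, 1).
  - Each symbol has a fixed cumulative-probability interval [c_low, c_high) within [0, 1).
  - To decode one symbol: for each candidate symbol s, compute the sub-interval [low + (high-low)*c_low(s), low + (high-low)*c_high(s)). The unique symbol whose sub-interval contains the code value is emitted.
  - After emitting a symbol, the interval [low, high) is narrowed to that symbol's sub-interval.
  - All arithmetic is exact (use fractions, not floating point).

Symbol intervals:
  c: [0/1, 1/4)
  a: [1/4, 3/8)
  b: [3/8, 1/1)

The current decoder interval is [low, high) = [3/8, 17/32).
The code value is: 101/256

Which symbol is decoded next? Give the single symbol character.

Answer: c

Derivation:
Interval width = high − low = 17/32 − 3/8 = 5/32
Scaled code = (code − low) / width = (101/256 − 3/8) / 5/32 = 1/8
  c: [0/1, 1/4) ← scaled code falls here ✓
  a: [1/4, 3/8) 
  b: [3/8, 1/1) 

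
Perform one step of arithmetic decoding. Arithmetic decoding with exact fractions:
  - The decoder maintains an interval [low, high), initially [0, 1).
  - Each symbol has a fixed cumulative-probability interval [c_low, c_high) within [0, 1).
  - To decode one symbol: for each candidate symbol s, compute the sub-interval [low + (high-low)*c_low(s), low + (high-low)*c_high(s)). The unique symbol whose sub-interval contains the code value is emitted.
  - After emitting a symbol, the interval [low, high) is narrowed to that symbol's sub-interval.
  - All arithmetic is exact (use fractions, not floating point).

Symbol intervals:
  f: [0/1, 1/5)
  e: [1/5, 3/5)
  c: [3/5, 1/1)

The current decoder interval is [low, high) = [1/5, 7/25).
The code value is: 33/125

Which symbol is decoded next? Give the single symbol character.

Interval width = high − low = 7/25 − 1/5 = 2/25
Scaled code = (code − low) / width = (33/125 − 1/5) / 2/25 = 4/5
  f: [0/1, 1/5) 
  e: [1/5, 3/5) 
  c: [3/5, 1/1) ← scaled code falls here ✓

Answer: c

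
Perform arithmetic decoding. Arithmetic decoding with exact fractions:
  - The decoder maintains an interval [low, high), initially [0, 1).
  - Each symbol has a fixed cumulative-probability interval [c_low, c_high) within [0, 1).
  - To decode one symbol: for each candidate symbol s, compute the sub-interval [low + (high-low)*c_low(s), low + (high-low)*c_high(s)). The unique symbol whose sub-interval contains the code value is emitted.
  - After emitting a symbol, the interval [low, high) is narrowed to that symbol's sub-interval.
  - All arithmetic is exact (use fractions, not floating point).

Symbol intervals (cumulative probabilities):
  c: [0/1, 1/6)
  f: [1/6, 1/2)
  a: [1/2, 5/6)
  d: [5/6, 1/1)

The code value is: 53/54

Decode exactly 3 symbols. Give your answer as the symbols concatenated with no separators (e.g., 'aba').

Answer: ddf

Derivation:
Step 1: interval [0/1, 1/1), width = 1/1 - 0/1 = 1/1
  'c': [0/1 + 1/1*0/1, 0/1 + 1/1*1/6) = [0/1, 1/6)
  'f': [0/1 + 1/1*1/6, 0/1 + 1/1*1/2) = [1/6, 1/2)
  'a': [0/1 + 1/1*1/2, 0/1 + 1/1*5/6) = [1/2, 5/6)
  'd': [0/1 + 1/1*5/6, 0/1 + 1/1*1/1) = [5/6, 1/1) <- contains code 53/54
  emit 'd', narrow to [5/6, 1/1)
Step 2: interval [5/6, 1/1), width = 1/1 - 5/6 = 1/6
  'c': [5/6 + 1/6*0/1, 5/6 + 1/6*1/6) = [5/6, 31/36)
  'f': [5/6 + 1/6*1/6, 5/6 + 1/6*1/2) = [31/36, 11/12)
  'a': [5/6 + 1/6*1/2, 5/6 + 1/6*5/6) = [11/12, 35/36)
  'd': [5/6 + 1/6*5/6, 5/6 + 1/6*1/1) = [35/36, 1/1) <- contains code 53/54
  emit 'd', narrow to [35/36, 1/1)
Step 3: interval [35/36, 1/1), width = 1/1 - 35/36 = 1/36
  'c': [35/36 + 1/36*0/1, 35/36 + 1/36*1/6) = [35/36, 211/216)
  'f': [35/36 + 1/36*1/6, 35/36 + 1/36*1/2) = [211/216, 71/72) <- contains code 53/54
  'a': [35/36 + 1/36*1/2, 35/36 + 1/36*5/6) = [71/72, 215/216)
  'd': [35/36 + 1/36*5/6, 35/36 + 1/36*1/1) = [215/216, 1/1)
  emit 'f', narrow to [211/216, 71/72)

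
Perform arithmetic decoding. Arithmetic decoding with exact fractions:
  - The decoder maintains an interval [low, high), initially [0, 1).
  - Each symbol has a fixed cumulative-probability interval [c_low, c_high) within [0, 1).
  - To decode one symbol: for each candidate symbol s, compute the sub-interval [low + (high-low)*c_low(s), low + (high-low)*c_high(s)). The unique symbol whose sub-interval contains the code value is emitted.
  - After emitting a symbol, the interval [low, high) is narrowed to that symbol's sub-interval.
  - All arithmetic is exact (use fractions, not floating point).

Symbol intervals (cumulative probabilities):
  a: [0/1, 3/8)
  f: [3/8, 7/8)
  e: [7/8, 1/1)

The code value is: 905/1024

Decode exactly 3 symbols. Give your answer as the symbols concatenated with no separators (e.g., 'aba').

Answer: eaa

Derivation:
Step 1: interval [0/1, 1/1), width = 1/1 - 0/1 = 1/1
  'a': [0/1 + 1/1*0/1, 0/1 + 1/1*3/8) = [0/1, 3/8)
  'f': [0/1 + 1/1*3/8, 0/1 + 1/1*7/8) = [3/8, 7/8)
  'e': [0/1 + 1/1*7/8, 0/1 + 1/1*1/1) = [7/8, 1/1) <- contains code 905/1024
  emit 'e', narrow to [7/8, 1/1)
Step 2: interval [7/8, 1/1), width = 1/1 - 7/8 = 1/8
  'a': [7/8 + 1/8*0/1, 7/8 + 1/8*3/8) = [7/8, 59/64) <- contains code 905/1024
  'f': [7/8 + 1/8*3/8, 7/8 + 1/8*7/8) = [59/64, 63/64)
  'e': [7/8 + 1/8*7/8, 7/8 + 1/8*1/1) = [63/64, 1/1)
  emit 'a', narrow to [7/8, 59/64)
Step 3: interval [7/8, 59/64), width = 59/64 - 7/8 = 3/64
  'a': [7/8 + 3/64*0/1, 7/8 + 3/64*3/8) = [7/8, 457/512) <- contains code 905/1024
  'f': [7/8 + 3/64*3/8, 7/8 + 3/64*7/8) = [457/512, 469/512)
  'e': [7/8 + 3/64*7/8, 7/8 + 3/64*1/1) = [469/512, 59/64)
  emit 'a', narrow to [7/8, 457/512)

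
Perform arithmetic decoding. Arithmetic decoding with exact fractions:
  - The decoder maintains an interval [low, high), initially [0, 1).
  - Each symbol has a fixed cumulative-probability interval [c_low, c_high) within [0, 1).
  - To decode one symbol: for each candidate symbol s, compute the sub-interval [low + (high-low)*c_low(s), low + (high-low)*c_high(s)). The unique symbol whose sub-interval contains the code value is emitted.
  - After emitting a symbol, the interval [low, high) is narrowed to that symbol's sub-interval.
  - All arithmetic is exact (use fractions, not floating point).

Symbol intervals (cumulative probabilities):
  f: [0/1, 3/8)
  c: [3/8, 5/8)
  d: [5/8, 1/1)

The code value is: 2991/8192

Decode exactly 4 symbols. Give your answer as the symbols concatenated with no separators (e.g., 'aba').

Answer: fddd

Derivation:
Step 1: interval [0/1, 1/1), width = 1/1 - 0/1 = 1/1
  'f': [0/1 + 1/1*0/1, 0/1 + 1/1*3/8) = [0/1, 3/8) <- contains code 2991/8192
  'c': [0/1 + 1/1*3/8, 0/1 + 1/1*5/8) = [3/8, 5/8)
  'd': [0/1 + 1/1*5/8, 0/1 + 1/1*1/1) = [5/8, 1/1)
  emit 'f', narrow to [0/1, 3/8)
Step 2: interval [0/1, 3/8), width = 3/8 - 0/1 = 3/8
  'f': [0/1 + 3/8*0/1, 0/1 + 3/8*3/8) = [0/1, 9/64)
  'c': [0/1 + 3/8*3/8, 0/1 + 3/8*5/8) = [9/64, 15/64)
  'd': [0/1 + 3/8*5/8, 0/1 + 3/8*1/1) = [15/64, 3/8) <- contains code 2991/8192
  emit 'd', narrow to [15/64, 3/8)
Step 3: interval [15/64, 3/8), width = 3/8 - 15/64 = 9/64
  'f': [15/64 + 9/64*0/1, 15/64 + 9/64*3/8) = [15/64, 147/512)
  'c': [15/64 + 9/64*3/8, 15/64 + 9/64*5/8) = [147/512, 165/512)
  'd': [15/64 + 9/64*5/8, 15/64 + 9/64*1/1) = [165/512, 3/8) <- contains code 2991/8192
  emit 'd', narrow to [165/512, 3/8)
Step 4: interval [165/512, 3/8), width = 3/8 - 165/512 = 27/512
  'f': [165/512 + 27/512*0/1, 165/512 + 27/512*3/8) = [165/512, 1401/4096)
  'c': [165/512 + 27/512*3/8, 165/512 + 27/512*5/8) = [1401/4096, 1455/4096)
  'd': [165/512 + 27/512*5/8, 165/512 + 27/512*1/1) = [1455/4096, 3/8) <- contains code 2991/8192
  emit 'd', narrow to [1455/4096, 3/8)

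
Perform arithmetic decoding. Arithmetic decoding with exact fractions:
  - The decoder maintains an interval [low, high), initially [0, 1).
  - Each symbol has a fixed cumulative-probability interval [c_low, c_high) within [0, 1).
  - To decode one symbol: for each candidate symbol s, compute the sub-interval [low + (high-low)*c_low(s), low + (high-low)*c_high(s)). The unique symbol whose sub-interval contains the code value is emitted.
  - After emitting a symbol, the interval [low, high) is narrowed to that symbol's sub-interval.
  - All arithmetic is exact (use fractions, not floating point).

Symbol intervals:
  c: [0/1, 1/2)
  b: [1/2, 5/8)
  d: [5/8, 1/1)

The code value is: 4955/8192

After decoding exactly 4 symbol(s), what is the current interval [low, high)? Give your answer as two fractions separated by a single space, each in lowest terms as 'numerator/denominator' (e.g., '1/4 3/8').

Step 1: interval [0/1, 1/1), width = 1/1 - 0/1 = 1/1
  'c': [0/1 + 1/1*0/1, 0/1 + 1/1*1/2) = [0/1, 1/2)
  'b': [0/1 + 1/1*1/2, 0/1 + 1/1*5/8) = [1/2, 5/8) <- contains code 4955/8192
  'd': [0/1 + 1/1*5/8, 0/1 + 1/1*1/1) = [5/8, 1/1)
  emit 'b', narrow to [1/2, 5/8)
Step 2: interval [1/2, 5/8), width = 5/8 - 1/2 = 1/8
  'c': [1/2 + 1/8*0/1, 1/2 + 1/8*1/2) = [1/2, 9/16)
  'b': [1/2 + 1/8*1/2, 1/2 + 1/8*5/8) = [9/16, 37/64)
  'd': [1/2 + 1/8*5/8, 1/2 + 1/8*1/1) = [37/64, 5/8) <- contains code 4955/8192
  emit 'd', narrow to [37/64, 5/8)
Step 3: interval [37/64, 5/8), width = 5/8 - 37/64 = 3/64
  'c': [37/64 + 3/64*0/1, 37/64 + 3/64*1/2) = [37/64, 77/128)
  'b': [37/64 + 3/64*1/2, 37/64 + 3/64*5/8) = [77/128, 311/512) <- contains code 4955/8192
  'd': [37/64 + 3/64*5/8, 37/64 + 3/64*1/1) = [311/512, 5/8)
  emit 'b', narrow to [77/128, 311/512)
Step 4: interval [77/128, 311/512), width = 311/512 - 77/128 = 3/512
  'c': [77/128 + 3/512*0/1, 77/128 + 3/512*1/2) = [77/128, 619/1024)
  'b': [77/128 + 3/512*1/2, 77/128 + 3/512*5/8) = [619/1024, 2479/4096) <- contains code 4955/8192
  'd': [77/128 + 3/512*5/8, 77/128 + 3/512*1/1) = [2479/4096, 311/512)
  emit 'b', narrow to [619/1024, 2479/4096)

Answer: 619/1024 2479/4096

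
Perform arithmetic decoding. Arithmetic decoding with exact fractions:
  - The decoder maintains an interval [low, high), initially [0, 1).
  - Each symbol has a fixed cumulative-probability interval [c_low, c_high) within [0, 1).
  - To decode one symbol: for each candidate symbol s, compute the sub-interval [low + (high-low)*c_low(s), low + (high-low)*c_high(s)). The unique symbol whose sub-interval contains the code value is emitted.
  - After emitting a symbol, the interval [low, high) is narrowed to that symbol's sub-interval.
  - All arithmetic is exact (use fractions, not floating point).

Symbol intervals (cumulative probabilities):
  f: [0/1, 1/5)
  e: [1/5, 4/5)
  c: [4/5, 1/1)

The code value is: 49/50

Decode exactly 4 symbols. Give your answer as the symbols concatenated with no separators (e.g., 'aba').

Answer: ccee

Derivation:
Step 1: interval [0/1, 1/1), width = 1/1 - 0/1 = 1/1
  'f': [0/1 + 1/1*0/1, 0/1 + 1/1*1/5) = [0/1, 1/5)
  'e': [0/1 + 1/1*1/5, 0/1 + 1/1*4/5) = [1/5, 4/5)
  'c': [0/1 + 1/1*4/5, 0/1 + 1/1*1/1) = [4/5, 1/1) <- contains code 49/50
  emit 'c', narrow to [4/5, 1/1)
Step 2: interval [4/5, 1/1), width = 1/1 - 4/5 = 1/5
  'f': [4/5 + 1/5*0/1, 4/5 + 1/5*1/5) = [4/5, 21/25)
  'e': [4/5 + 1/5*1/5, 4/5 + 1/5*4/5) = [21/25, 24/25)
  'c': [4/5 + 1/5*4/5, 4/5 + 1/5*1/1) = [24/25, 1/1) <- contains code 49/50
  emit 'c', narrow to [24/25, 1/1)
Step 3: interval [24/25, 1/1), width = 1/1 - 24/25 = 1/25
  'f': [24/25 + 1/25*0/1, 24/25 + 1/25*1/5) = [24/25, 121/125)
  'e': [24/25 + 1/25*1/5, 24/25 + 1/25*4/5) = [121/125, 124/125) <- contains code 49/50
  'c': [24/25 + 1/25*4/5, 24/25 + 1/25*1/1) = [124/125, 1/1)
  emit 'e', narrow to [121/125, 124/125)
Step 4: interval [121/125, 124/125), width = 124/125 - 121/125 = 3/125
  'f': [121/125 + 3/125*0/1, 121/125 + 3/125*1/5) = [121/125, 608/625)
  'e': [121/125 + 3/125*1/5, 121/125 + 3/125*4/5) = [608/625, 617/625) <- contains code 49/50
  'c': [121/125 + 3/125*4/5, 121/125 + 3/125*1/1) = [617/625, 124/125)
  emit 'e', narrow to [608/625, 617/625)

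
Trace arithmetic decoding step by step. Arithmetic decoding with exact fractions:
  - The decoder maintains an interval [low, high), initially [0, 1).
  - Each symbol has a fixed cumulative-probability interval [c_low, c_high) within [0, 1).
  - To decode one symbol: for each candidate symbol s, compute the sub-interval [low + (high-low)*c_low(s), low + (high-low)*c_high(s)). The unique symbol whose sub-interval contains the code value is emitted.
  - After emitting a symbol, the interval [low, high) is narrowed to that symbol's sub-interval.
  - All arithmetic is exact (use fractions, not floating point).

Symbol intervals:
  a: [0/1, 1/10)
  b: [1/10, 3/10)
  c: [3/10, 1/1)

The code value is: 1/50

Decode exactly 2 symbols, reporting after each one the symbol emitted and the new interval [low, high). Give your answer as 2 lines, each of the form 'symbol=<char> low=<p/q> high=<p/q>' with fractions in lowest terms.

Answer: symbol=a low=0/1 high=1/10
symbol=b low=1/100 high=3/100

Derivation:
Step 1: interval [0/1, 1/1), width = 1/1 - 0/1 = 1/1
  'a': [0/1 + 1/1*0/1, 0/1 + 1/1*1/10) = [0/1, 1/10) <- contains code 1/50
  'b': [0/1 + 1/1*1/10, 0/1 + 1/1*3/10) = [1/10, 3/10)
  'c': [0/1 + 1/1*3/10, 0/1 + 1/1*1/1) = [3/10, 1/1)
  emit 'a', narrow to [0/1, 1/10)
Step 2: interval [0/1, 1/10), width = 1/10 - 0/1 = 1/10
  'a': [0/1 + 1/10*0/1, 0/1 + 1/10*1/10) = [0/1, 1/100)
  'b': [0/1 + 1/10*1/10, 0/1 + 1/10*3/10) = [1/100, 3/100) <- contains code 1/50
  'c': [0/1 + 1/10*3/10, 0/1 + 1/10*1/1) = [3/100, 1/10)
  emit 'b', narrow to [1/100, 3/100)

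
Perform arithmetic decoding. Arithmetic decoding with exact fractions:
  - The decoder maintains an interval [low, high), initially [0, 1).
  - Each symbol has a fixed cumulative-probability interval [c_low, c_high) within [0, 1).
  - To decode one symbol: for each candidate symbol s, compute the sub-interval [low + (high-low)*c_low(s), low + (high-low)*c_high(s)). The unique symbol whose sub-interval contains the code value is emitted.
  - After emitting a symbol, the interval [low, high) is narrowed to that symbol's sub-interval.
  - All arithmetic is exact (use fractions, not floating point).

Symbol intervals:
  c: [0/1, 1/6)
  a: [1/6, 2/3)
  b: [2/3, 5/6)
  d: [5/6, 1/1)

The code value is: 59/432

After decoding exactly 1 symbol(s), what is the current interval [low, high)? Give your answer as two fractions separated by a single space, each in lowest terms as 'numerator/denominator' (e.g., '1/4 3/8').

Step 1: interval [0/1, 1/1), width = 1/1 - 0/1 = 1/1
  'c': [0/1 + 1/1*0/1, 0/1 + 1/1*1/6) = [0/1, 1/6) <- contains code 59/432
  'a': [0/1 + 1/1*1/6, 0/1 + 1/1*2/3) = [1/6, 2/3)
  'b': [0/1 + 1/1*2/3, 0/1 + 1/1*5/6) = [2/3, 5/6)
  'd': [0/1 + 1/1*5/6, 0/1 + 1/1*1/1) = [5/6, 1/1)
  emit 'c', narrow to [0/1, 1/6)

Answer: 0/1 1/6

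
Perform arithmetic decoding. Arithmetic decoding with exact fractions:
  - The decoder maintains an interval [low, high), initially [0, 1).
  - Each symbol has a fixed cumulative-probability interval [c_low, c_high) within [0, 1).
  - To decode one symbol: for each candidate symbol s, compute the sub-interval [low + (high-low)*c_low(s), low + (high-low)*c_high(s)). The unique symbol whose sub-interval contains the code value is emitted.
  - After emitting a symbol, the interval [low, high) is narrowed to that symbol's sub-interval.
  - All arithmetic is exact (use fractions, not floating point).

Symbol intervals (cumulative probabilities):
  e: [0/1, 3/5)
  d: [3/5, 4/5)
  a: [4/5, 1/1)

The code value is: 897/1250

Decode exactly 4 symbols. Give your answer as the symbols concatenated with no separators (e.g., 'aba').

Answer: deaa

Derivation:
Step 1: interval [0/1, 1/1), width = 1/1 - 0/1 = 1/1
  'e': [0/1 + 1/1*0/1, 0/1 + 1/1*3/5) = [0/1, 3/5)
  'd': [0/1 + 1/1*3/5, 0/1 + 1/1*4/5) = [3/5, 4/5) <- contains code 897/1250
  'a': [0/1 + 1/1*4/5, 0/1 + 1/1*1/1) = [4/5, 1/1)
  emit 'd', narrow to [3/5, 4/5)
Step 2: interval [3/5, 4/5), width = 4/5 - 3/5 = 1/5
  'e': [3/5 + 1/5*0/1, 3/5 + 1/5*3/5) = [3/5, 18/25) <- contains code 897/1250
  'd': [3/5 + 1/5*3/5, 3/5 + 1/5*4/5) = [18/25, 19/25)
  'a': [3/5 + 1/5*4/5, 3/5 + 1/5*1/1) = [19/25, 4/5)
  emit 'e', narrow to [3/5, 18/25)
Step 3: interval [3/5, 18/25), width = 18/25 - 3/5 = 3/25
  'e': [3/5 + 3/25*0/1, 3/5 + 3/25*3/5) = [3/5, 84/125)
  'd': [3/5 + 3/25*3/5, 3/5 + 3/25*4/5) = [84/125, 87/125)
  'a': [3/5 + 3/25*4/5, 3/5 + 3/25*1/1) = [87/125, 18/25) <- contains code 897/1250
  emit 'a', narrow to [87/125, 18/25)
Step 4: interval [87/125, 18/25), width = 18/25 - 87/125 = 3/125
  'e': [87/125 + 3/125*0/1, 87/125 + 3/125*3/5) = [87/125, 444/625)
  'd': [87/125 + 3/125*3/5, 87/125 + 3/125*4/5) = [444/625, 447/625)
  'a': [87/125 + 3/125*4/5, 87/125 + 3/125*1/1) = [447/625, 18/25) <- contains code 897/1250
  emit 'a', narrow to [447/625, 18/25)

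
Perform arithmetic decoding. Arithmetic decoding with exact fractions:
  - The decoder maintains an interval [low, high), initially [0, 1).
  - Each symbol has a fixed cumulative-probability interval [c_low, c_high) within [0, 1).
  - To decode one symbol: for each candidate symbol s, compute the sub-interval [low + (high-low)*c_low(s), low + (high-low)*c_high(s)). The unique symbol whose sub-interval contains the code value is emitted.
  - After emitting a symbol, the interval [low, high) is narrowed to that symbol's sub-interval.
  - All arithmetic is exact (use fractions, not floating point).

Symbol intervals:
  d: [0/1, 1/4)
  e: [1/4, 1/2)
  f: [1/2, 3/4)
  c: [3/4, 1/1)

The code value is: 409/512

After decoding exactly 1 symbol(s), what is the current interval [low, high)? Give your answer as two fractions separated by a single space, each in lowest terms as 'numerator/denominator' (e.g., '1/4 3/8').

Answer: 3/4 1/1

Derivation:
Step 1: interval [0/1, 1/1), width = 1/1 - 0/1 = 1/1
  'd': [0/1 + 1/1*0/1, 0/1 + 1/1*1/4) = [0/1, 1/4)
  'e': [0/1 + 1/1*1/4, 0/1 + 1/1*1/2) = [1/4, 1/2)
  'f': [0/1 + 1/1*1/2, 0/1 + 1/1*3/4) = [1/2, 3/4)
  'c': [0/1 + 1/1*3/4, 0/1 + 1/1*1/1) = [3/4, 1/1) <- contains code 409/512
  emit 'c', narrow to [3/4, 1/1)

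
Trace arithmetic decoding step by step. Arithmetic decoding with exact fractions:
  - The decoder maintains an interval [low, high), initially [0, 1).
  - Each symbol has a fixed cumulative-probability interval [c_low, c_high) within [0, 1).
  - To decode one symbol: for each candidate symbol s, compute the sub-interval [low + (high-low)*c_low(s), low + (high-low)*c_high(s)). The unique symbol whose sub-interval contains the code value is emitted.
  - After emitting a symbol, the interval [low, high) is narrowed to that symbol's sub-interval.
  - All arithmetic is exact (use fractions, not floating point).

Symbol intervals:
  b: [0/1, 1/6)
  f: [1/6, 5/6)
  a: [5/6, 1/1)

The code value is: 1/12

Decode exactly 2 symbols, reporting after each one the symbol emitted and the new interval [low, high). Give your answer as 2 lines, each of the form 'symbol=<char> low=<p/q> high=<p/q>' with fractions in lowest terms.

Answer: symbol=b low=0/1 high=1/6
symbol=f low=1/36 high=5/36

Derivation:
Step 1: interval [0/1, 1/1), width = 1/1 - 0/1 = 1/1
  'b': [0/1 + 1/1*0/1, 0/1 + 1/1*1/6) = [0/1, 1/6) <- contains code 1/12
  'f': [0/1 + 1/1*1/6, 0/1 + 1/1*5/6) = [1/6, 5/6)
  'a': [0/1 + 1/1*5/6, 0/1 + 1/1*1/1) = [5/6, 1/1)
  emit 'b', narrow to [0/1, 1/6)
Step 2: interval [0/1, 1/6), width = 1/6 - 0/1 = 1/6
  'b': [0/1 + 1/6*0/1, 0/1 + 1/6*1/6) = [0/1, 1/36)
  'f': [0/1 + 1/6*1/6, 0/1 + 1/6*5/6) = [1/36, 5/36) <- contains code 1/12
  'a': [0/1 + 1/6*5/6, 0/1 + 1/6*1/1) = [5/36, 1/6)
  emit 'f', narrow to [1/36, 5/36)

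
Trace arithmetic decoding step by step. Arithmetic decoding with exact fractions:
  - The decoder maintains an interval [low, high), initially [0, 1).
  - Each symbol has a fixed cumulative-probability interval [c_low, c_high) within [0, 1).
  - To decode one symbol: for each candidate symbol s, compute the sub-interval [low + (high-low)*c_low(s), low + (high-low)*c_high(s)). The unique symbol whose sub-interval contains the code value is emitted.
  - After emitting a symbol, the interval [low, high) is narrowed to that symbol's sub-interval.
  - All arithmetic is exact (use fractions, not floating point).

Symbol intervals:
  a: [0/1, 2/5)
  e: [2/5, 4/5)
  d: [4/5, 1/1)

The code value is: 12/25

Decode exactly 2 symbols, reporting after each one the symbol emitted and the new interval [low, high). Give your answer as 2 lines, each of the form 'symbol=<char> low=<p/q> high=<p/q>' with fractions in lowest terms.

Step 1: interval [0/1, 1/1), width = 1/1 - 0/1 = 1/1
  'a': [0/1 + 1/1*0/1, 0/1 + 1/1*2/5) = [0/1, 2/5)
  'e': [0/1 + 1/1*2/5, 0/1 + 1/1*4/5) = [2/5, 4/5) <- contains code 12/25
  'd': [0/1 + 1/1*4/5, 0/1 + 1/1*1/1) = [4/5, 1/1)
  emit 'e', narrow to [2/5, 4/5)
Step 2: interval [2/5, 4/5), width = 4/5 - 2/5 = 2/5
  'a': [2/5 + 2/5*0/1, 2/5 + 2/5*2/5) = [2/5, 14/25) <- contains code 12/25
  'e': [2/5 + 2/5*2/5, 2/5 + 2/5*4/5) = [14/25, 18/25)
  'd': [2/5 + 2/5*4/5, 2/5 + 2/5*1/1) = [18/25, 4/5)
  emit 'a', narrow to [2/5, 14/25)

Answer: symbol=e low=2/5 high=4/5
symbol=a low=2/5 high=14/25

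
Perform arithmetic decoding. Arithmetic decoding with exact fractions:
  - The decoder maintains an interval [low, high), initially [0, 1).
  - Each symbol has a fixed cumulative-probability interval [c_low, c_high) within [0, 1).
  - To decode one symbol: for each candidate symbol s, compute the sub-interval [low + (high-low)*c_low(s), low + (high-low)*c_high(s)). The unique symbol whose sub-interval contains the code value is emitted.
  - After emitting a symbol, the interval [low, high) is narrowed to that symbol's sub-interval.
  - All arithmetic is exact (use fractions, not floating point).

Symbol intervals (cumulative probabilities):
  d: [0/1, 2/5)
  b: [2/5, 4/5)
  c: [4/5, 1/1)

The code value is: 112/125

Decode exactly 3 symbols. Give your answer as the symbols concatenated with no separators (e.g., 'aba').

Step 1: interval [0/1, 1/1), width = 1/1 - 0/1 = 1/1
  'd': [0/1 + 1/1*0/1, 0/1 + 1/1*2/5) = [0/1, 2/5)
  'b': [0/1 + 1/1*2/5, 0/1 + 1/1*4/5) = [2/5, 4/5)
  'c': [0/1 + 1/1*4/5, 0/1 + 1/1*1/1) = [4/5, 1/1) <- contains code 112/125
  emit 'c', narrow to [4/5, 1/1)
Step 2: interval [4/5, 1/1), width = 1/1 - 4/5 = 1/5
  'd': [4/5 + 1/5*0/1, 4/5 + 1/5*2/5) = [4/5, 22/25)
  'b': [4/5 + 1/5*2/5, 4/5 + 1/5*4/5) = [22/25, 24/25) <- contains code 112/125
  'c': [4/5 + 1/5*4/5, 4/5 + 1/5*1/1) = [24/25, 1/1)
  emit 'b', narrow to [22/25, 24/25)
Step 3: interval [22/25, 24/25), width = 24/25 - 22/25 = 2/25
  'd': [22/25 + 2/25*0/1, 22/25 + 2/25*2/5) = [22/25, 114/125) <- contains code 112/125
  'b': [22/25 + 2/25*2/5, 22/25 + 2/25*4/5) = [114/125, 118/125)
  'c': [22/25 + 2/25*4/5, 22/25 + 2/25*1/1) = [118/125, 24/25)
  emit 'd', narrow to [22/25, 114/125)

Answer: cbd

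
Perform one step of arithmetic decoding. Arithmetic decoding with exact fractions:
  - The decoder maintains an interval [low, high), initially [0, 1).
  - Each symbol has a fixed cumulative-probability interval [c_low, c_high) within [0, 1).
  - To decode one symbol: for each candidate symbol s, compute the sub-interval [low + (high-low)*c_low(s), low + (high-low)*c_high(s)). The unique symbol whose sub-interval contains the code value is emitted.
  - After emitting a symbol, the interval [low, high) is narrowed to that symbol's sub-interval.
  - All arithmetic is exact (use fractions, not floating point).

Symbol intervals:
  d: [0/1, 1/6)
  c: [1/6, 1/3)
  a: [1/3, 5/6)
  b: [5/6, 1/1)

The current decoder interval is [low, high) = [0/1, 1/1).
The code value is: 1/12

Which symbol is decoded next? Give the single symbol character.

Interval width = high − low = 1/1 − 0/1 = 1/1
Scaled code = (code − low) / width = (1/12 − 0/1) / 1/1 = 1/12
  d: [0/1, 1/6) ← scaled code falls here ✓
  c: [1/6, 1/3) 
  a: [1/3, 5/6) 
  b: [5/6, 1/1) 

Answer: d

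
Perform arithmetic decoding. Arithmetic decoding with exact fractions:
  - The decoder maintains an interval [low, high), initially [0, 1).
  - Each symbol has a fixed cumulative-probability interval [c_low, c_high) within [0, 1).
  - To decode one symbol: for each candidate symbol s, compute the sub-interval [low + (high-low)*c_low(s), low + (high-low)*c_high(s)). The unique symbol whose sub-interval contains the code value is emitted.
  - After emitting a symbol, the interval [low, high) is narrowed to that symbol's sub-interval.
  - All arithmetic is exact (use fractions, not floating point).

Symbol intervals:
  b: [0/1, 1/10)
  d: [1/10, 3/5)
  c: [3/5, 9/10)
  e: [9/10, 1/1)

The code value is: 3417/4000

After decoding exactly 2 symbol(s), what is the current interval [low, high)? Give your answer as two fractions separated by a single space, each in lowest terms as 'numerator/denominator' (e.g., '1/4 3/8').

Step 1: interval [0/1, 1/1), width = 1/1 - 0/1 = 1/1
  'b': [0/1 + 1/1*0/1, 0/1 + 1/1*1/10) = [0/1, 1/10)
  'd': [0/1 + 1/1*1/10, 0/1 + 1/1*3/5) = [1/10, 3/5)
  'c': [0/1 + 1/1*3/5, 0/1 + 1/1*9/10) = [3/5, 9/10) <- contains code 3417/4000
  'e': [0/1 + 1/1*9/10, 0/1 + 1/1*1/1) = [9/10, 1/1)
  emit 'c', narrow to [3/5, 9/10)
Step 2: interval [3/5, 9/10), width = 9/10 - 3/5 = 3/10
  'b': [3/5 + 3/10*0/1, 3/5 + 3/10*1/10) = [3/5, 63/100)
  'd': [3/5 + 3/10*1/10, 3/5 + 3/10*3/5) = [63/100, 39/50)
  'c': [3/5 + 3/10*3/5, 3/5 + 3/10*9/10) = [39/50, 87/100) <- contains code 3417/4000
  'e': [3/5 + 3/10*9/10, 3/5 + 3/10*1/1) = [87/100, 9/10)
  emit 'c', narrow to [39/50, 87/100)

Answer: 39/50 87/100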